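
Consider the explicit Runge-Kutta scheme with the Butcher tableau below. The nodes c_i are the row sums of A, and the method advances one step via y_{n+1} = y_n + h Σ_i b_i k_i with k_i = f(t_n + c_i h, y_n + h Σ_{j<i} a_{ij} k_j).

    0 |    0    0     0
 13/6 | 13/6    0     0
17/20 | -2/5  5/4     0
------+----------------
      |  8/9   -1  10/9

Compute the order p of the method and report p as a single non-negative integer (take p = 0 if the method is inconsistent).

1

b = (8/9, -1, 10/9)
c = (0, 13/6, 17/20)
Ac = (0, 0, 65/24)
Σ b_i: 8/9·1 + (-1)·1 + 10/9·1 = 1 ✓
b·c: (-1)·13/6 + 10/9·17/20 = -11/9 ≠ 1/2 ⇒ order 1.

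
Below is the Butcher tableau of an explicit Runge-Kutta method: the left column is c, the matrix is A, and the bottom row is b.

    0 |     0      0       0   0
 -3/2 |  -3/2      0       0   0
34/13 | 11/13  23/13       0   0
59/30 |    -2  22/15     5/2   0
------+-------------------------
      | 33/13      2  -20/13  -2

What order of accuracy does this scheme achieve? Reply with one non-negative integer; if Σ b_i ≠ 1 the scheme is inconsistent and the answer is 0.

b = (33/13, 2, -20/13, -2)
c = (0, -3/2, 34/13, 59/30)
Ac = (0, 0, -69/26, 282/65)
Σ b_i: 33/13·1 + 2·1 + (-20/13)·1 + (-2)·1 = 1 ✓
b·c: 2·(-3/2) + (-20/13)·34/13 + (-2)·59/30 = -27776/2535 ≠ 1/2 ⇒ order 1.

1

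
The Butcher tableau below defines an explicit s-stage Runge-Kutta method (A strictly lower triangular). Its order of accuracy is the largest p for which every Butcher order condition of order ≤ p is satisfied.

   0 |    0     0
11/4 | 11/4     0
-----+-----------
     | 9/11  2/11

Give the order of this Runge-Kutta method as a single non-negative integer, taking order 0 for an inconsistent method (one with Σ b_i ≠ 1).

2

b = (9/11, 2/11)
c = (0, 11/4)
Σ b_i: 9/11·1 + 2/11·1 = 1 ✓
b·c: 2/11·11/4 = 1/2 ✓; 2 stages ⇒ order 2.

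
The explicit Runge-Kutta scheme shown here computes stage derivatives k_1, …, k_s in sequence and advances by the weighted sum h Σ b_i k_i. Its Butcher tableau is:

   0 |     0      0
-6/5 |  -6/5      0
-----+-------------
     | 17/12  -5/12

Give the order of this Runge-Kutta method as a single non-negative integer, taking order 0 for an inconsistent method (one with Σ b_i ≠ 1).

2

b = (17/12, -5/12)
c = (0, -6/5)
Σ b_i: 17/12·1 + (-5/12)·1 = 1 ✓
b·c: (-5/12)·(-6/5) = 1/2 ✓; 2 stages ⇒ order 2.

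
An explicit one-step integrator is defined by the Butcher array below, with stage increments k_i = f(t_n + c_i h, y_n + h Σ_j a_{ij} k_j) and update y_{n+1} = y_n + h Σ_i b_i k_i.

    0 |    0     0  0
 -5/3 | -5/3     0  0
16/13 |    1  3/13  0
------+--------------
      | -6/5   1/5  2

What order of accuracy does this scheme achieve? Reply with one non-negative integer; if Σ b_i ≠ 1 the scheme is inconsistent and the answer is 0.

1

b = (-6/5, 1/5, 2)
c = (0, -5/3, 16/13)
Ac = (0, 0, -5/13)
Σ b_i: (-6/5)·1 + 1/5·1 + 2·1 = 1 ✓
b·c: 1/5·(-5/3) + 2·16/13 = 83/39 ≠ 1/2 ⇒ order 1.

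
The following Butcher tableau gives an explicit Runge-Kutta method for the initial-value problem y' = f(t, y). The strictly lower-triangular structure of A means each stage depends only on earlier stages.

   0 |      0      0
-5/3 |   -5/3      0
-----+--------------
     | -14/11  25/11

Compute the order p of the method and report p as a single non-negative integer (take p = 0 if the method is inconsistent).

b = (-14/11, 25/11)
c = (0, -5/3)
Σ b_i: (-14/11)·1 + 25/11·1 = 1 ✓
b·c: 25/11·(-5/3) = -125/33 ≠ 1/2 ⇒ order 1.

1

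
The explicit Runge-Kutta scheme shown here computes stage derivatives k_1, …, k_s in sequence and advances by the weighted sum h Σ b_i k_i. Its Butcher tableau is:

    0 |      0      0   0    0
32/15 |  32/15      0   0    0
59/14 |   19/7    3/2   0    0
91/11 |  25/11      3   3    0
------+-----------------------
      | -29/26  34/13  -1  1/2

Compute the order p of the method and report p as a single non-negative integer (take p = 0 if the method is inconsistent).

b = (-29/26, 34/13, -1, 1/2)
c = (0, 32/15, 59/14, 91/11)
Ac = (0, 0, 16/5, 1333/70)
Σ b_i: (-29/26)·1 + 34/13·1 + (-1)·1 + 1/2·1 = 1 ✓
b·c: 34/13·32/15 + (-1)·59/14 + 1/2·91/11 = 82606/15015 ≠ 1/2 ⇒ order 1.

1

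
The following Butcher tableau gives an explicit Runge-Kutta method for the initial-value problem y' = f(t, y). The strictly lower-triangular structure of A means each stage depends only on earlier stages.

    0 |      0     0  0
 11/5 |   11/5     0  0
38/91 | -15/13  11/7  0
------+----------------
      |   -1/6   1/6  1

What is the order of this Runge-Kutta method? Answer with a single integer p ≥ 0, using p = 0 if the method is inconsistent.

1

b = (-1/6, 1/6, 1)
c = (0, 11/5, 38/91)
Ac = (0, 0, 121/35)
Σ b_i: (-1/6)·1 + 1/6·1 + 1·1 = 1 ✓
b·c: 1/6·11/5 + 1·38/91 = 2141/2730 ≠ 1/2 ⇒ order 1.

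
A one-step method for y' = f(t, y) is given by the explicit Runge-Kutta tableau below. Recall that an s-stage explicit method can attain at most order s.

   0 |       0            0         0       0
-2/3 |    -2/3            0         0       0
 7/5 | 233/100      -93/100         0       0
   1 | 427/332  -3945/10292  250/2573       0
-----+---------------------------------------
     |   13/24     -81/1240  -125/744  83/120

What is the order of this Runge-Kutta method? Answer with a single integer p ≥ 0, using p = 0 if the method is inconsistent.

4

b = (13/24, -81/1240, -125/744, 83/120)
c = (0, -2/3, 7/5, 1)
Ac = (0, 0, 31/50, 65/166)
Σ b_i: 13/24·1 + (-81/1240)·1 + (-125/744)·1 + 83/120·1 = 1 ✓
b·c: (-81/1240)·(-2/3) + (-125/744)·7/5 + 83/120·1 = 1/2 ✓
b·c²: (-81/1240)·4/9 + (-125/744)·49/25 + 83/120·1 = 1/3 ✓
b·Ac: (-125/744)·31/50 + 83/120·65/166 = 1/6 ✓
b·c³: (-81/1240)·(-8/27) + (-125/744)·343/125 + 83/120·1 = 1/4 ✓
b·(c∘Ac): (-125/744)·217/250 + 83/120·65/166 = 1/8 ✓
b·Ac²: (-125/744)·(-31/75) + 83/120·5/249 = 1/12 ✓
b·A²c: 83/120·5/83 = 1/24 ✓; 4 stages ⇒ order 4.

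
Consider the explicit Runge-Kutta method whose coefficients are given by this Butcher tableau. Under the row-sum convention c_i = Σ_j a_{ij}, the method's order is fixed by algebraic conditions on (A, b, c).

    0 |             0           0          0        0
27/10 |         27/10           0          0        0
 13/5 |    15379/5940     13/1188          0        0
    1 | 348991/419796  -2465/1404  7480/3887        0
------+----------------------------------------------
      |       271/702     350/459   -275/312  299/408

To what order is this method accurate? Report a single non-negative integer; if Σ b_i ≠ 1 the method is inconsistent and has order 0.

b = (271/702, 350/459, -275/312, 299/408)
c = (0, 27/10, 13/5, 1)
Ac = (0, 0, 13/440, 629/2392)
Σ b_i: 271/702·1 + 350/459·1 + (-275/312)·1 + 299/408·1 = 1 ✓
b·c: 350/459·27/10 + (-275/312)·13/5 + 299/408·1 = 1/2 ✓
b·c²: 350/459·729/100 + (-275/312)·169/25 + 299/408·1 = 1/3 ✓
b·Ac: (-275/312)·13/440 + 299/408·629/2392 = 1/6 ✓
b·c³: 350/459·19683/1000 + (-275/312)·2197/125 + 299/408·1 = 1/4 ✓
b·(c∘Ac): (-275/312)·169/2200 + 299/408·629/2392 = 1/8 ✓
b·Ac²: (-275/312)·351/4400 + 299/408·1003/4784 = 1/12 ✓
b·A²c: 299/408·17/299 = 1/24 ✓; 4 stages ⇒ order 4.

4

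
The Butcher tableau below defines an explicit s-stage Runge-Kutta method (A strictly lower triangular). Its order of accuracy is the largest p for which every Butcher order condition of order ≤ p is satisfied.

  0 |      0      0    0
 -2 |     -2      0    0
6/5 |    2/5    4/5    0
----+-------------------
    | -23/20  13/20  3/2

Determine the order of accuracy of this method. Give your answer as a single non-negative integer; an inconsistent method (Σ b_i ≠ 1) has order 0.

b = (-23/20, 13/20, 3/2)
c = (0, -2, 6/5)
Ac = (0, 0, -8/5)
Σ b_i: (-23/20)·1 + 13/20·1 + 3/2·1 = 1 ✓
b·c: 13/20·(-2) + 3/2·6/5 = 1/2 ✓
b·c²: 13/20·4 + 3/2·36/25 = 119/25 ≠ 1/3 ⇒ order 2.
b·Ac: 3/2·(-8/5) = -12/5 ≠ 1/6

2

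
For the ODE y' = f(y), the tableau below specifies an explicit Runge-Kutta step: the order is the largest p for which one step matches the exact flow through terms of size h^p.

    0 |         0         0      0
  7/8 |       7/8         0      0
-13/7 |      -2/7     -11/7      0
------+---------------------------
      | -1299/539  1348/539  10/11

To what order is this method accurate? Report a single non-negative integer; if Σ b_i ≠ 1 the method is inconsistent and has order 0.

2

b = (-1299/539, 1348/539, 10/11)
c = (0, 7/8, -13/7)
Ac = (0, 0, -11/8)
Σ b_i: (-1299/539)·1 + 1348/539·1 + 10/11·1 = 1 ✓
b·c: 1348/539·7/8 + 10/11·(-13/7) = 1/2 ✓
b·c²: 1348/539·49/64 + 10/11·169/49 = 43553/8624 ≠ 1/3 ⇒ order 2.
b·Ac: 10/11·(-11/8) = -5/4 ≠ 1/6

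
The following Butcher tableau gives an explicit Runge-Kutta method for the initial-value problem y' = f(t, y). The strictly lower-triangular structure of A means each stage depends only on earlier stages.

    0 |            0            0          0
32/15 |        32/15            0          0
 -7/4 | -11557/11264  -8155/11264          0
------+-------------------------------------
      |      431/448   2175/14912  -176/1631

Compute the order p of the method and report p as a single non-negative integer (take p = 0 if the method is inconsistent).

b = (431/448, 2175/14912, -176/1631)
c = (0, 32/15, -7/4)
Ac = (0, 0, -1631/1056)
Σ b_i: 431/448·1 + 2175/14912·1 + (-176/1631)·1 = 1 ✓
b·c: 2175/14912·32/15 + (-176/1631)·(-7/4) = 1/2 ✓
b·c²: 2175/14912·1024/225 + (-176/1631)·49/16 = 1/3 ✓
b·Ac: (-176/1631)·(-1631/1056) = 1/6 ✓; 3 stages ⇒ order 3.

3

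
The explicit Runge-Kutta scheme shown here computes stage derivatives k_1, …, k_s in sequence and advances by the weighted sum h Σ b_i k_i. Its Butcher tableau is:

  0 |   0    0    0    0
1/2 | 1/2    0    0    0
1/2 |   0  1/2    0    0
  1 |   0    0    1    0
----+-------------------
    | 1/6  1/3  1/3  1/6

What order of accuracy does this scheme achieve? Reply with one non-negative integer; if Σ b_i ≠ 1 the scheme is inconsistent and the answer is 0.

4

b = (1/6, 1/3, 1/3, 1/6)
c = (0, 1/2, 1/2, 1)
Ac = (0, 0, 1/4, 1/2)
Σ b_i: 1/6·1 + 1/3·1 + 1/3·1 + 1/6·1 = 1 ✓
b·c: 1/3·1/2 + 1/3·1/2 + 1/6·1 = 1/2 ✓
b·c²: 1/3·1/4 + 1/3·1/4 + 1/6·1 = 1/3 ✓
b·Ac: 1/3·1/4 + 1/6·1/2 = 1/6 ✓
b·c³: 1/3·1/8 + 1/3·1/8 + 1/6·1 = 1/4 ✓
b·(c∘Ac): 1/3·1/8 + 1/6·1/2 = 1/8 ✓
b·Ac²: 1/3·1/8 + 1/6·1/4 = 1/12 ✓
b·A²c: 1/6·1/4 = 1/24 ✓; 4 stages ⇒ order 4.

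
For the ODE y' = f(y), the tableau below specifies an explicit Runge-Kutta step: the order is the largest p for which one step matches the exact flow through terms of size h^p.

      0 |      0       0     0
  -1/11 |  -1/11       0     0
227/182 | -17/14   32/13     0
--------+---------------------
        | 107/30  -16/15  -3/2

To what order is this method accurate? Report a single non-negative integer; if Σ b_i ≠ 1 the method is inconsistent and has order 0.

b = (107/30, -16/15, -3/2)
c = (0, -1/11, 227/182)
Ac = (0, 0, -32/143)
Σ b_i: 107/30·1 + (-16/15)·1 + (-3/2)·1 = 1 ✓
b·c: (-16/15)·(-1/11) + (-3/2)·227/182 = -106541/60060 ≠ 1/2 ⇒ order 1.

1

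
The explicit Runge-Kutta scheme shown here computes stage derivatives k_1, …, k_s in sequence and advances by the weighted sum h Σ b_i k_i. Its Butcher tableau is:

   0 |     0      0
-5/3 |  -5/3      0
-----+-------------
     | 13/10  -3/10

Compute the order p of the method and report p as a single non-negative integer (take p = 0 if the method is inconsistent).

2

b = (13/10, -3/10)
c = (0, -5/3)
Σ b_i: 13/10·1 + (-3/10)·1 = 1 ✓
b·c: (-3/10)·(-5/3) = 1/2 ✓; 2 stages ⇒ order 2.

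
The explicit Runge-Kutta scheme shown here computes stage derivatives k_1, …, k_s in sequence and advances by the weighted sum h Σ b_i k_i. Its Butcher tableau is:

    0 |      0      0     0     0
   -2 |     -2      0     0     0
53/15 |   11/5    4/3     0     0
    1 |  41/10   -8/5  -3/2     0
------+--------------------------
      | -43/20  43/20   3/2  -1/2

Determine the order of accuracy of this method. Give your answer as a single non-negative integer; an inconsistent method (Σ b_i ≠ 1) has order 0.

2

b = (-43/20, 43/20, 3/2, -1/2)
c = (0, -2, 53/15, 1)
Ac = (0, 0, -8/3, -21/10)
Σ b_i: (-43/20)·1 + 43/20·1 + 3/2·1 + (-1/2)·1 = 1 ✓
b·c: 43/20·(-2) + 3/2·53/15 + (-1/2)·1 = 1/2 ✓
b·c²: 43/20·4 + 3/2·2809/225 + (-1/2)·1 = 2012/75 ≠ 1/3 ⇒ order 2.
b·Ac: 3/2·(-8/3) + (-1/2)·(-21/10) = -59/20 ≠ 1/6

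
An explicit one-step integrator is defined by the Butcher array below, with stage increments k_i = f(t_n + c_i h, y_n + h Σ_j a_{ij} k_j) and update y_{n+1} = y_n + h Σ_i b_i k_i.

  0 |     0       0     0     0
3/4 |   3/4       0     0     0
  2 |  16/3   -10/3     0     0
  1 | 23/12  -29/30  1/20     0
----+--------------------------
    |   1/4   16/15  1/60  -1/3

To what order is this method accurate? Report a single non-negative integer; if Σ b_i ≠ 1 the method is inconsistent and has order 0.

b = (1/4, 16/15, 1/60, -1/3)
c = (0, 3/4, 2, 1)
Ac = (0, 0, -5/2, -5/8)
Σ b_i: 1/4·1 + 16/15·1 + 1/60·1 + (-1/3)·1 = 1 ✓
b·c: 16/15·3/4 + 1/60·2 + (-1/3)·1 = 1/2 ✓
b·c²: 16/15·9/16 + 1/60·4 + (-1/3)·1 = 1/3 ✓
b·Ac: 1/60·(-5/2) + (-1/3)·(-5/8) = 1/6 ✓
b·c³: 16/15·27/64 + 1/60·8 + (-1/3)·1 = 1/4 ✓
b·(c∘Ac): 1/60·(-5) + (-1/3)·(-5/8) = 1/8 ✓
b·Ac²: 1/60·(-15/8) + (-1/3)·(-11/32) = 1/12 ✓
b·A²c: (-1/3)·(-1/8) = 1/24 ✓; 4 stages ⇒ order 4.

4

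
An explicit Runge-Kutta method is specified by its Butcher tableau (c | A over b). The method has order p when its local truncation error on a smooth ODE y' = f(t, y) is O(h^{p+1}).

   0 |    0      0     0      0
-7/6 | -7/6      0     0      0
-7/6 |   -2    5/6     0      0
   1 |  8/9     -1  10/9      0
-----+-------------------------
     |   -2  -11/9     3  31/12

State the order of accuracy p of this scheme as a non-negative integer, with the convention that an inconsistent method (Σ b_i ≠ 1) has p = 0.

b = (-2, -11/9, 3, 31/12)
c = (0, -7/6, -7/6, 1)
Ac = (0, 0, -35/36, -7/54)
Σ b_i: (-2)·1 + (-11/9)·1 + 3·1 + 31/12·1 = 85/36 ≠ 1 ⇒ order 0.

0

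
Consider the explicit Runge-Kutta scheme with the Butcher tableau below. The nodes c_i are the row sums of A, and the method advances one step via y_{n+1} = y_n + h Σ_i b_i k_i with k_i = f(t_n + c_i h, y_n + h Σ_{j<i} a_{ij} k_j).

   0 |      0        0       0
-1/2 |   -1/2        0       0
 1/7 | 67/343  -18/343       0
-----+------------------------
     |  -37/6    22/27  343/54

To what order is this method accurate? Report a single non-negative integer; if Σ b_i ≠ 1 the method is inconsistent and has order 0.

b = (-37/6, 22/27, 343/54)
c = (0, -1/2, 1/7)
Ac = (0, 0, 9/343)
Σ b_i: (-37/6)·1 + 22/27·1 + 343/54·1 = 1 ✓
b·c: 22/27·(-1/2) + 343/54·1/7 = 1/2 ✓
b·c²: 22/27·1/4 + 343/54·1/49 = 1/3 ✓
b·Ac: 343/54·9/343 = 1/6 ✓; 3 stages ⇒ order 3.

3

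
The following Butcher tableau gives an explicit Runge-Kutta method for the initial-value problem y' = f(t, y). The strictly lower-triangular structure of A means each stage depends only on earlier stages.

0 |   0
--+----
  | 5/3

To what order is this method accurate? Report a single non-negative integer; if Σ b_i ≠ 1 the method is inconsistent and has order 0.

b = (5/3)
c = (0)
Σ b_i: 5/3·1 = 5/3 ≠ 1 ⇒ order 0.

0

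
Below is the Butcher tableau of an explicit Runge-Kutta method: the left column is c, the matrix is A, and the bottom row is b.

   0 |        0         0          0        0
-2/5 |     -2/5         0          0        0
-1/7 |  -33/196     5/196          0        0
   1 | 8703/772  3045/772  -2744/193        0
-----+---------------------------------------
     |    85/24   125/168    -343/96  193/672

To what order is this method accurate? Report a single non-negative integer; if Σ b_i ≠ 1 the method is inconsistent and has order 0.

b = (85/24, 125/168, -343/96, 193/672)
c = (0, -2/5, -1/7, 1)
Ac = (0, 0, -1/98, 175/386)
Σ b_i: 85/24·1 + 125/168·1 + (-343/96)·1 + 193/672·1 = 1 ✓
b·c: 125/168·(-2/5) + (-343/96)·(-1/7) + 193/672·1 = 1/2 ✓
b·c²: 125/168·4/25 + (-343/96)·1/49 + 193/672·1 = 1/3 ✓
b·Ac: (-343/96)·(-1/98) + 193/672·175/386 = 1/6 ✓
b·c³: 125/168·(-8/125) + (-343/96)·(-1/343) + 193/672·1 = 1/4 ✓
b·(c∘Ac): (-343/96)·1/686 + 193/672·175/386 = 1/8 ✓
b·Ac²: (-343/96)·1/245 + 193/672·329/965 = 1/12 ✓
b·A²c: 193/672·28/193 = 1/24 ✓; 4 stages ⇒ order 4.

4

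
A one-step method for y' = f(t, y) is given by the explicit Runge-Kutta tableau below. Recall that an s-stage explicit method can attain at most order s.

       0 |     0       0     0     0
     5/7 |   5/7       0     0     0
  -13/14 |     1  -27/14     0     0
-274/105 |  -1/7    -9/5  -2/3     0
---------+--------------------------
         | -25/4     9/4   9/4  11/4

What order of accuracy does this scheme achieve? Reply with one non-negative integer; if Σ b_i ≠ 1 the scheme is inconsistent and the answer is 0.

1

b = (-25/4, 9/4, 9/4, 11/4)
c = (0, 5/7, -13/14, -274/105)
Ac = (0, 0, -135/98, -2/3)
Σ b_i: (-25/4)·1 + 9/4·1 + 9/4·1 + 11/4·1 = 1 ✓
b·c: 9/4·5/7 + 9/4·(-13/14) + 11/4·(-274/105) = -919/120 ≠ 1/2 ⇒ order 1.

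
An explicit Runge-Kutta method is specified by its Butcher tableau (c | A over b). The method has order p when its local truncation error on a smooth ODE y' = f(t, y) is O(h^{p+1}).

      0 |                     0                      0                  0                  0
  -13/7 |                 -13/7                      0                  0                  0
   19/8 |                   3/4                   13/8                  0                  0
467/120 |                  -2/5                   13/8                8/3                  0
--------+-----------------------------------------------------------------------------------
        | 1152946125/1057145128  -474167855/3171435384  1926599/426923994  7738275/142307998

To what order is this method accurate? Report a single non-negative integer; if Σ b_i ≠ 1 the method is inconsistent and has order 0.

b = (1152946125/1057145128, -474167855/3171435384, 1926599/426923994, 7738275/142307998)
c = (0, -13/7, 19/8, 467/120)
Ac = (0, 0, -169/56, 557/168)
Σ b_i: 1152946125/1057145128·1 + (-474167855/3171435384)·1 + 1926599/426923994·1 + 7738275/142307998·1 = 1 ✓
b·c: (-474167855/3171435384)·(-13/7) + 1926599/426923994·19/8 + 7738275/142307998·467/120 = 1/2 ✓
b·c²: (-474167855/3171435384)·169/49 + 1926599/426923994·361/64 + 7738275/142307998·218089/14400 = 1/3 ✓
b·Ac: 1926599/426923994·(-169/56) + 7738275/142307998·557/168 = 1/6 ✓
b·c³: (-474167855/3171435384)·(-2197/343) + 1926599/426923994·6859/512 + 7738275/142307998·101847563/1728000 = 6923251517683/1639388136960 ≠ 1/4 ⇒ order 3.
b·(c∘Ac): 1926599/426923994·(-3211/448) + 7738275/142307998·260119/20160 = 3047742403/4553855936 ≠ 1/8
b·Ac²: 1926599/426923994·2197/392 + 7738275/142307998·3035/147 = 27445436429/23907743664 ≠ 1/12
b·A²c: 7738275/142307998·(-169/21) = -435922825/996155986 ≠ 1/24

3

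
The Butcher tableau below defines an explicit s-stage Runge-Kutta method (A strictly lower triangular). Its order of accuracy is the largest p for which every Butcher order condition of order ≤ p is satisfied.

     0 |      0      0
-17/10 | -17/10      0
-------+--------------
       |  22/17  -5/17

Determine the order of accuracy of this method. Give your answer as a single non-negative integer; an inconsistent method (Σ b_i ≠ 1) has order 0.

b = (22/17, -5/17)
c = (0, -17/10)
Σ b_i: 22/17·1 + (-5/17)·1 = 1 ✓
b·c: (-5/17)·(-17/10) = 1/2 ✓; 2 stages ⇒ order 2.

2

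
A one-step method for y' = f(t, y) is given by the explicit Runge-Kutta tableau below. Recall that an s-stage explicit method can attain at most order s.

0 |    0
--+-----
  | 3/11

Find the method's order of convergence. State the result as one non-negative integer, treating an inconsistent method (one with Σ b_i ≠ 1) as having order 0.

0

b = (3/11)
c = (0)
Σ b_i: 3/11·1 = 3/11 ≠ 1 ⇒ order 0.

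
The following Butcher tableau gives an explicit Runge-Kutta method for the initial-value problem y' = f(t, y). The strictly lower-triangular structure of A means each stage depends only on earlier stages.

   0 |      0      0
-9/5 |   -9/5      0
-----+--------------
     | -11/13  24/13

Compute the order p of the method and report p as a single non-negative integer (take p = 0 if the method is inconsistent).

b = (-11/13, 24/13)
c = (0, -9/5)
Σ b_i: (-11/13)·1 + 24/13·1 = 1 ✓
b·c: 24/13·(-9/5) = -216/65 ≠ 1/2 ⇒ order 1.

1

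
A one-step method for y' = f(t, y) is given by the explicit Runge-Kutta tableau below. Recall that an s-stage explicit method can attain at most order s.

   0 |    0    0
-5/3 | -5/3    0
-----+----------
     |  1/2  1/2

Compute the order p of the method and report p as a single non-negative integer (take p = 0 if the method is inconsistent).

b = (1/2, 1/2)
c = (0, -5/3)
Σ b_i: 1/2·1 + 1/2·1 = 1 ✓
b·c: 1/2·(-5/3) = -5/6 ≠ 1/2 ⇒ order 1.

1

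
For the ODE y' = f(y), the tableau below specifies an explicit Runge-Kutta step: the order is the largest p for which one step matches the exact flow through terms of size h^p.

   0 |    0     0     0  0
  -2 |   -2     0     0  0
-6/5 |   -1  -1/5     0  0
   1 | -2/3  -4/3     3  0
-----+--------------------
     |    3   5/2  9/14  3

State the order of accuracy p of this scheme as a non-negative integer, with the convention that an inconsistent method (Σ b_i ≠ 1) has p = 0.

0

b = (3, 5/2, 9/14, 3)
c = (0, -2, -6/5, 1)
Ac = (0, 0, 2/5, -14/15)
Σ b_i: 3·1 + 5/2·1 + 9/14·1 + 3·1 = 64/7 ≠ 1 ⇒ order 0.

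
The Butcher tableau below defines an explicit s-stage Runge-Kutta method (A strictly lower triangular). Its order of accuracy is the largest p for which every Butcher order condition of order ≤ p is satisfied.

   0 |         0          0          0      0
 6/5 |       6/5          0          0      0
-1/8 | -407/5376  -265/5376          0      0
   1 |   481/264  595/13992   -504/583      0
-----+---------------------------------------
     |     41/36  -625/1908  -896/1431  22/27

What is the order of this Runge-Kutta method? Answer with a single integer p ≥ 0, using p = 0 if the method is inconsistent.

b = (41/36, -625/1908, -896/1431, 22/27)
c = (0, 6/5, -1/8, 1)
Ac = (0, 0, -53/896, 7/44)
Σ b_i: 41/36·1 + (-625/1908)·1 + (-896/1431)·1 + 22/27·1 = 1 ✓
b·c: (-625/1908)·6/5 + (-896/1431)·(-1/8) + 22/27·1 = 1/2 ✓
b·c²: (-625/1908)·36/25 + (-896/1431)·1/64 + 22/27·1 = 1/3 ✓
b·Ac: (-896/1431)·(-53/896) + 22/27·7/44 = 1/6 ✓
b·c³: (-625/1908)·216/125 + (-896/1431)·(-1/512) + 22/27·1 = 1/4 ✓
b·(c∘Ac): (-896/1431)·53/7168 + 22/27·7/44 = 1/8 ✓
b·Ac²: (-896/1431)·(-159/2240) + 22/27·21/440 = 1/12 ✓
b·A²c: 22/27·9/176 = 1/24 ✓; 4 stages ⇒ order 4.

4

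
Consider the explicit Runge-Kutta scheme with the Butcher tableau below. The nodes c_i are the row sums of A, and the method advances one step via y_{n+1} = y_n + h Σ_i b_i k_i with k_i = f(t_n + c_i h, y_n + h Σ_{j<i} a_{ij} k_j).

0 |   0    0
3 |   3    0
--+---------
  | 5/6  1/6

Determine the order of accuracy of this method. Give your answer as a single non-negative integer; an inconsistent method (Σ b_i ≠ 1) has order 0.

b = (5/6, 1/6)
c = (0, 3)
Σ b_i: 5/6·1 + 1/6·1 = 1 ✓
b·c: 1/6·3 = 1/2 ✓; 2 stages ⇒ order 2.

2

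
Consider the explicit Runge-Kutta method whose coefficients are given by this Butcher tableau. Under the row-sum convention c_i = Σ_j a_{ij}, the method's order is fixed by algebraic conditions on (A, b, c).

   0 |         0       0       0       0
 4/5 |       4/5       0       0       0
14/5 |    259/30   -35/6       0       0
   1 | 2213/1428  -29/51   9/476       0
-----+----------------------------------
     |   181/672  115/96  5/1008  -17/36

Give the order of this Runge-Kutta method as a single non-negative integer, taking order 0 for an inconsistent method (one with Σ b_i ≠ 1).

b = (181/672, 115/96, 5/1008, -17/36)
c = (0, 4/5, 14/5, 1)
Ac = (0, 0, -14/3, -41/102)
Σ b_i: 181/672·1 + 115/96·1 + 5/1008·1 + (-17/36)·1 = 1 ✓
b·c: 115/96·4/5 + 5/1008·14/5 + (-17/36)·1 = 1/2 ✓
b·c²: 115/96·16/25 + 5/1008·196/25 + (-17/36)·1 = 1/3 ✓
b·Ac: 5/1008·(-14/3) + (-17/36)·(-41/102) = 1/6 ✓
b·c³: 115/96·64/125 + 5/1008·2744/125 + (-17/36)·1 = 1/4 ✓
b·(c∘Ac): 5/1008·(-196/15) + (-17/36)·(-41/102) = 1/8 ✓
b·Ac²: 5/1008·(-56/15) + (-17/36)·(-11/51) = 1/12 ✓
b·A²c: (-17/36)·(-3/34) = 1/24 ✓; 4 stages ⇒ order 4.

4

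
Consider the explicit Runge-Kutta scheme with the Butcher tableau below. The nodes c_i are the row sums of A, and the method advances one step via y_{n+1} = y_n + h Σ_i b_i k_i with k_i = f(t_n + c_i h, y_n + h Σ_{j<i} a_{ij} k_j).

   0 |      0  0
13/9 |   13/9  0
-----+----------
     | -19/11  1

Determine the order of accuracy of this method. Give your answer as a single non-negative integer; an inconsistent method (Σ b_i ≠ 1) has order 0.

0

b = (-19/11, 1)
c = (0, 13/9)
Σ b_i: (-19/11)·1 + 1·1 = -8/11 ≠ 1 ⇒ order 0.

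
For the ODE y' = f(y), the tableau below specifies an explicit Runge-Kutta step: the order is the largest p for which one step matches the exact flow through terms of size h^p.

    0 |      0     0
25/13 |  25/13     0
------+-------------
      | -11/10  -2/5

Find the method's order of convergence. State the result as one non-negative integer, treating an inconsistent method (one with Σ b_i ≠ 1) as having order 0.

0

b = (-11/10, -2/5)
c = (0, 25/13)
Σ b_i: (-11/10)·1 + (-2/5)·1 = -3/2 ≠ 1 ⇒ order 0.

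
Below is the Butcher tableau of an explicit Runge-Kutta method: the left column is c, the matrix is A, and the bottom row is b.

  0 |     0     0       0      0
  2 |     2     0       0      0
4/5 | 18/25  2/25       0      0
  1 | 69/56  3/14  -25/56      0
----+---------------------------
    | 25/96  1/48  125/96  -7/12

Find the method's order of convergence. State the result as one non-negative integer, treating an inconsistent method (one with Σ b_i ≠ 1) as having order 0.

b = (25/96, 1/48, 125/96, -7/12)
c = (0, 2, 4/5, 1)
Ac = (0, 0, 4/25, 1/14)
Σ b_i: 25/96·1 + 1/48·1 + 125/96·1 + (-7/12)·1 = 1 ✓
b·c: 1/48·2 + 125/96·4/5 + (-7/12)·1 = 1/2 ✓
b·c²: 1/48·4 + 125/96·16/25 + (-7/12)·1 = 1/3 ✓
b·Ac: 125/96·4/25 + (-7/12)·1/14 = 1/6 ✓
b·c³: 1/48·8 + 125/96·64/125 + (-7/12)·1 = 1/4 ✓
b·(c∘Ac): 125/96·16/125 + (-7/12)·1/14 = 1/8 ✓
b·Ac²: 125/96·8/25 + (-7/12)·4/7 = 1/12 ✓
b·A²c: (-7/12)·(-1/14) = 1/24 ✓; 4 stages ⇒ order 4.

4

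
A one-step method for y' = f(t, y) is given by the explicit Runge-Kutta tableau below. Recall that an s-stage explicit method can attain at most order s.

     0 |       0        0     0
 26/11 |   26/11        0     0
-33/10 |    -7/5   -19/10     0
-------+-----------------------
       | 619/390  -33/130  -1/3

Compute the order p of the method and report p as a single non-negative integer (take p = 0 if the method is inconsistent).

2

b = (619/390, -33/130, -1/3)
c = (0, 26/11, -33/10)
Ac = (0, 0, -247/55)
Σ b_i: 619/390·1 + (-33/130)·1 + (-1/3)·1 = 1 ✓
b·c: (-33/130)·26/11 + (-1/3)·(-33/10) = 1/2 ✓
b·c²: (-33/130)·676/121 + (-1/3)·1089/100 = -5553/1100 ≠ 1/3 ⇒ order 2.
b·Ac: (-1/3)·(-247/55) = 247/165 ≠ 1/6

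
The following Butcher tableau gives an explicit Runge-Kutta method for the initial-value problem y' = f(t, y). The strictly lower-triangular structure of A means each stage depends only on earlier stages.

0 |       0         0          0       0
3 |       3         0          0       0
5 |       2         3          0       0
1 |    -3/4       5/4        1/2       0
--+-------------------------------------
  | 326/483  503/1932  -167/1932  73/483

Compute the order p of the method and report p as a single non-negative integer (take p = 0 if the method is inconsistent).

3

b = (326/483, 503/1932, -167/1932, 73/483)
c = (0, 3, 5, 1)
Ac = (0, 0, 9, 25/4)
Σ b_i: 326/483·1 + 503/1932·1 + (-167/1932)·1 + 73/483·1 = 1 ✓
b·c: 503/1932·3 + (-167/1932)·5 + 73/483·1 = 1/2 ✓
b·c²: 503/1932·9 + (-167/1932)·25 + 73/483·1 = 1/3 ✓
b·Ac: (-167/1932)·9 + 73/483·25/4 = 1/6 ✓
b·c³: 503/1932·27 + (-167/1932)·125 + 73/483·1 = -1167/322 ≠ 1/4 ⇒ order 3.
b·(c∘Ac): (-167/1932)·45 + 73/483·25/4 = -2845/966 ≠ 1/8
b·Ac²: (-167/1932)·27 + 73/483·95/4 = 1213/966 ≠ 1/12
b·A²c: 73/483·9/2 = 219/322 ≠ 1/24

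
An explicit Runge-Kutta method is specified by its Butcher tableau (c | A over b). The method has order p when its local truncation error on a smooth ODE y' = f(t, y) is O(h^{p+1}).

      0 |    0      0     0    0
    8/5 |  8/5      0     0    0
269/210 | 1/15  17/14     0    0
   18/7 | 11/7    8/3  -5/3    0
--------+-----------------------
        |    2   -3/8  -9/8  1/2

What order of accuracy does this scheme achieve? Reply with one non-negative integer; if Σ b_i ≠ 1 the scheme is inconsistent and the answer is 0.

b = (2, -3/8, -9/8, 1/2)
c = (0, 8/5, 269/210, 18/7)
Ac = (0, 0, 68/35, 1343/630)
Σ b_i: 2·1 + (-3/8)·1 + (-9/8)·1 + 1/2·1 = 1 ✓
b·c: (-3/8)·8/5 + (-9/8)·269/210 + 1/2·18/7 = -423/560 ≠ 1/2 ⇒ order 1.

1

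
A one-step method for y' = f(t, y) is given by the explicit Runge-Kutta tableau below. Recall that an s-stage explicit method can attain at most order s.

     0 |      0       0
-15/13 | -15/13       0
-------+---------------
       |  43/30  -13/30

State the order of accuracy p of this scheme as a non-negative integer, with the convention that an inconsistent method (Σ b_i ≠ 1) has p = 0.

2

b = (43/30, -13/30)
c = (0, -15/13)
Σ b_i: 43/30·1 + (-13/30)·1 = 1 ✓
b·c: (-13/30)·(-15/13) = 1/2 ✓; 2 stages ⇒ order 2.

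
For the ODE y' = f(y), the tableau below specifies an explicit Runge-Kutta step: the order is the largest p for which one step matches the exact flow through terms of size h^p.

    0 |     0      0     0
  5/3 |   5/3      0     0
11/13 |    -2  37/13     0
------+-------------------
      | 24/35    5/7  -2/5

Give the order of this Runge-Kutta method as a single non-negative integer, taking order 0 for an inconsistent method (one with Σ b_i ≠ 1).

b = (24/35, 5/7, -2/5)
c = (0, 5/3, 11/13)
Ac = (0, 0, 185/39)
Σ b_i: 24/35·1 + 5/7·1 + (-2/5)·1 = 1 ✓
b·c: 5/7·5/3 + (-2/5)·11/13 = 1163/1365 ≠ 1/2 ⇒ order 1.

1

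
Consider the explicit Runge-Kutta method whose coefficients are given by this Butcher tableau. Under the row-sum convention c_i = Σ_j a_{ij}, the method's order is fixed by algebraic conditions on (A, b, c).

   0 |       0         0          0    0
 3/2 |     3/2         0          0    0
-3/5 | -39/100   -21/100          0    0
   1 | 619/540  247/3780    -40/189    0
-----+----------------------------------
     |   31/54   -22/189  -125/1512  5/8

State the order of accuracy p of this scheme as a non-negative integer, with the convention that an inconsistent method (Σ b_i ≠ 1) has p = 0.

b = (31/54, -22/189, -125/1512, 5/8)
c = (0, 3/2, -3/5, 1)
Ac = (0, 0, -63/200, 9/40)
Σ b_i: 31/54·1 + (-22/189)·1 + (-125/1512)·1 + 5/8·1 = 1 ✓
b·c: (-22/189)·3/2 + (-125/1512)·(-3/5) + 5/8·1 = 1/2 ✓
b·c²: (-22/189)·9/4 + (-125/1512)·9/25 + 5/8·1 = 1/3 ✓
b·Ac: (-125/1512)·(-63/200) + 5/8·9/40 = 1/6 ✓
b·c³: (-22/189)·27/8 + (-125/1512)·(-27/125) + 5/8·1 = 1/4 ✓
b·(c∘Ac): (-125/1512)·189/1000 + 5/8·9/40 = 1/8 ✓
b·Ac²: (-125/1512)·(-189/400) + 5/8·17/240 = 1/12 ✓
b·A²c: 5/8·1/15 = 1/24 ✓; 4 stages ⇒ order 4.

4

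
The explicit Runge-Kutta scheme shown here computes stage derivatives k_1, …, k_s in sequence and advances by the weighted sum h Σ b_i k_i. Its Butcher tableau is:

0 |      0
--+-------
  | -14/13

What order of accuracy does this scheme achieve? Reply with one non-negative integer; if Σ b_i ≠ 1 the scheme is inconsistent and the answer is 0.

0

b = (-14/13)
c = (0)
Σ b_i: (-14/13)·1 = -14/13 ≠ 1 ⇒ order 0.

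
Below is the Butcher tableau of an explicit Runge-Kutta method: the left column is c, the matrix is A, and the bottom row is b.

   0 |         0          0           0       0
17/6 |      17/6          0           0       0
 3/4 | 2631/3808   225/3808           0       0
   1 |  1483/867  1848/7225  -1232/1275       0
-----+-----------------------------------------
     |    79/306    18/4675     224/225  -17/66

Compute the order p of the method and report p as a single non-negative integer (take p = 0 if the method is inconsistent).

b = (79/306, 18/4675, 224/225, -17/66)
c = (0, 17/6, 3/4, 1)
Ac = (0, 0, 75/448, 0)
Σ b_i: 79/306·1 + 18/4675·1 + 224/225·1 + (-17/66)·1 = 1 ✓
b·c: 18/4675·17/6 + 224/225·3/4 + (-17/66)·1 = 1/2 ✓
b·c²: 18/4675·289/36 + 224/225·9/16 + (-17/66)·1 = 1/3 ✓
b·Ac: 224/225·75/448 = 1/6 ✓
b·c³: 18/4675·4913/216 + 224/225·27/64 + (-17/66)·1 = 1/4 ✓
b·(c∘Ac): 224/225·225/1792 = 1/8 ✓
b·Ac²: 224/225·425/896 + (-17/66)·77/51 = 1/12 ✓
b·A²c: (-17/66)·(-11/68) = 1/24 ✓; 4 stages ⇒ order 4.

4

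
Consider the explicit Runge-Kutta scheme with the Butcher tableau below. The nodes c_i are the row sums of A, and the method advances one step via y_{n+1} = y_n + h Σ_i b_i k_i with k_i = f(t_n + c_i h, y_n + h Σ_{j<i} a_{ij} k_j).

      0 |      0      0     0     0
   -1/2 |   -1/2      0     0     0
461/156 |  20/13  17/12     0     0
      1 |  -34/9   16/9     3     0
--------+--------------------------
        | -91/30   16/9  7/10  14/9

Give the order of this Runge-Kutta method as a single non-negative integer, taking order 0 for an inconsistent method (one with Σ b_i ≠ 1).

1

b = (-91/30, 16/9, 7/10, 14/9)
c = (0, -1/2, 461/156, 1)
Ac = (0, 0, -17/24, 3733/468)
Σ b_i: (-91/30)·1 + 16/9·1 + 7/10·1 + 14/9·1 = 1 ✓
b·c: 16/9·(-1/2) + 7/10·461/156 + 14/9·1 = 4267/1560 ≠ 1/2 ⇒ order 1.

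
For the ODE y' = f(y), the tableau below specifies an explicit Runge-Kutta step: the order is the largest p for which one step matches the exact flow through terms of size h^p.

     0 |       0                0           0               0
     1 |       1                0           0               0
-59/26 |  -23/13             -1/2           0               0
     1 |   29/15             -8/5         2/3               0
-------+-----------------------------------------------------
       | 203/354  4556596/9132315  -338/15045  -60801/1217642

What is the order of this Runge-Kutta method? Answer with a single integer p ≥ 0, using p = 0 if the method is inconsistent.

3

b = (203/354, 4556596/9132315, -338/15045, -60801/1217642)
c = (0, 1, -59/26, 1)
Ac = (0, 0, -1/2, -607/195)
Σ b_i: 203/354·1 + 4556596/9132315·1 + (-338/15045)·1 + (-60801/1217642)·1 = 1 ✓
b·c: 4556596/9132315·1 + (-338/15045)·(-59/26) + (-60801/1217642)·1 = 1/2 ✓
b·c²: 4556596/9132315·1 + (-338/15045)·3481/676 + (-60801/1217642)·1 = 1/3 ✓
b·Ac: (-338/15045)·(-1/2) + (-60801/1217642)·(-607/195) = 1/6 ✓
b·c³: 4556596/9132315·1 + (-338/15045)·(-205379/17576) + (-60801/1217642)·1 = 37/52 ≠ 1/4 ⇒ order 3.
b·(c∘Ac): (-338/15045)·59/52 + (-60801/1217642)·(-607/195) = 23/177 ≠ 1/8
b·Ac²: (-338/15045)·(-1/2) + (-60801/1217642)·9293/5070 = -7603/94692 ≠ 1/12
b·A²c: (-60801/1217642)·(-1/3) = 20267/1217642 ≠ 1/24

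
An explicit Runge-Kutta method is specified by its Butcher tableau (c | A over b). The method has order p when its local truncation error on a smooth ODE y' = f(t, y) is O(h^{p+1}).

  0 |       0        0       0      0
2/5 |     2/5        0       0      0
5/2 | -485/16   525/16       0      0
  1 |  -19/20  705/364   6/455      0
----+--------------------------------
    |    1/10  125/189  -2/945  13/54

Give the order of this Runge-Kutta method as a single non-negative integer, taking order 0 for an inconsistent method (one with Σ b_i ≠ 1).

4

b = (1/10, 125/189, -2/945, 13/54)
c = (0, 2/5, 5/2, 1)
Ac = (0, 0, 105/8, 21/26)
Σ b_i: 1/10·1 + 125/189·1 + (-2/945)·1 + 13/54·1 = 1 ✓
b·c: 125/189·2/5 + (-2/945)·5/2 + 13/54·1 = 1/2 ✓
b·c²: 125/189·4/25 + (-2/945)·25/4 + 13/54·1 = 1/3 ✓
b·Ac: (-2/945)·105/8 + 13/54·21/26 = 1/6 ✓
b·c³: 125/189·8/125 + (-2/945)·125/8 + 13/54·1 = 1/4 ✓
b·(c∘Ac): (-2/945)·525/16 + 13/54·21/26 = 1/8 ✓
b·Ac²: (-2/945)·21/4 + 13/54·51/130 = 1/12 ✓
b·A²c: 13/54·9/52 = 1/24 ✓; 4 stages ⇒ order 4.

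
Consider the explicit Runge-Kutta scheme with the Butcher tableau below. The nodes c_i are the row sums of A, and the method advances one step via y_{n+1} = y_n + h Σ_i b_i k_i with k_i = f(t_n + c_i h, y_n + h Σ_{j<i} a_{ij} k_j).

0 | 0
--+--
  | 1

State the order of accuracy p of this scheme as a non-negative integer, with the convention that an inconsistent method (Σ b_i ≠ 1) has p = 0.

b = (1)
c = (0)
Σ b_i: 1·1 = 1 ✓; 1 stage ⇒ order 1.

1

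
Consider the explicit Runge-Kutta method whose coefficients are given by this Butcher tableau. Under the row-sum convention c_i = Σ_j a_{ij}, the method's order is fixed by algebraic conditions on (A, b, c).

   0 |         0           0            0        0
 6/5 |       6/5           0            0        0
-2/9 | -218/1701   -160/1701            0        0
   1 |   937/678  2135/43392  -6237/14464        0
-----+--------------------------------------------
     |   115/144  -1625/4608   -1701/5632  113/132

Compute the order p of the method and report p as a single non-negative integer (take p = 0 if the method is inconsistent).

b = (115/144, -1625/4608, -1701/5632, 113/132)
c = (0, 6/5, -2/9, 1)
Ac = (0, 0, -64/567, 35/226)
Σ b_i: 115/144·1 + (-1625/4608)·1 + (-1701/5632)·1 + 113/132·1 = 1 ✓
b·c: (-1625/4608)·6/5 + (-1701/5632)·(-2/9) + 113/132·1 = 1/2 ✓
b·c²: (-1625/4608)·36/25 + (-1701/5632)·4/81 + 113/132·1 = 1/3 ✓
b·Ac: (-1701/5632)·(-64/567) + 113/132·35/226 = 1/6 ✓
b·c³: (-1625/4608)·216/125 + (-1701/5632)·(-8/729) + 113/132·1 = 1/4 ✓
b·(c∘Ac): (-1701/5632)·128/5103 + 113/132·35/226 = 1/8 ✓
b·Ac²: (-1701/5632)·(-128/945) + 113/132·28/565 = 1/12 ✓
b·A²c: 113/132·11/226 = 1/24 ✓; 4 stages ⇒ order 4.

4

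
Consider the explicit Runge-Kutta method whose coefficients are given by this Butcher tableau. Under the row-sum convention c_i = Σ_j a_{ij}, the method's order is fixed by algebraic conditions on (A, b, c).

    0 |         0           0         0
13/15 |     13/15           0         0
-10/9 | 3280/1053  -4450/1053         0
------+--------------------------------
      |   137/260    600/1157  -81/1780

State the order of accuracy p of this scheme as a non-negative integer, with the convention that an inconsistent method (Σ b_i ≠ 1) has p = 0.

3

b = (137/260, 600/1157, -81/1780)
c = (0, 13/15, -10/9)
Ac = (0, 0, -890/243)
Σ b_i: 137/260·1 + 600/1157·1 + (-81/1780)·1 = 1 ✓
b·c: 600/1157·13/15 + (-81/1780)·(-10/9) = 1/2 ✓
b·c²: 600/1157·169/225 + (-81/1780)·100/81 = 1/3 ✓
b·Ac: (-81/1780)·(-890/243) = 1/6 ✓; 3 stages ⇒ order 3.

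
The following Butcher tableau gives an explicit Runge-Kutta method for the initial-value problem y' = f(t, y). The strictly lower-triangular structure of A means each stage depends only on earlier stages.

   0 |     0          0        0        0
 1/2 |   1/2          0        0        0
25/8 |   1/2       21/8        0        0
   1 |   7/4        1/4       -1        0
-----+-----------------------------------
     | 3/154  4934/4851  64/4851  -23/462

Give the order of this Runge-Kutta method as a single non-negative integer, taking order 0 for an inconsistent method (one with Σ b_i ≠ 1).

3

b = (3/154, 4934/4851, 64/4851, -23/462)
c = (0, 1/2, 25/8, 1)
Ac = (0, 0, 21/16, -3)
Σ b_i: 3/154·1 + 4934/4851·1 + 64/4851·1 + (-23/462)·1 = 1 ✓
b·c: 4934/4851·1/2 + 64/4851·25/8 + (-23/462)·1 = 1/2 ✓
b·c²: 4934/4851·1/4 + 64/4851·625/64 + (-23/462)·1 = 1/3 ✓
b·Ac: 64/4851·21/16 + (-23/462)·(-3) = 1/6 ✓
b·c³: 4934/4851·1/8 + 64/4851·15625/512 + (-23/462)·1 = 887/1848 ≠ 1/4 ⇒ order 3.
b·(c∘Ac): 64/4851·525/128 + (-23/462)·(-3) = 47/231 ≠ 1/8
b·Ac²: 64/4851·21/32 + (-23/462)·(-621/64) = 2077/4224 ≠ 1/12
b·A²c: (-23/462)·(-21/16) = 23/352 ≠ 1/24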